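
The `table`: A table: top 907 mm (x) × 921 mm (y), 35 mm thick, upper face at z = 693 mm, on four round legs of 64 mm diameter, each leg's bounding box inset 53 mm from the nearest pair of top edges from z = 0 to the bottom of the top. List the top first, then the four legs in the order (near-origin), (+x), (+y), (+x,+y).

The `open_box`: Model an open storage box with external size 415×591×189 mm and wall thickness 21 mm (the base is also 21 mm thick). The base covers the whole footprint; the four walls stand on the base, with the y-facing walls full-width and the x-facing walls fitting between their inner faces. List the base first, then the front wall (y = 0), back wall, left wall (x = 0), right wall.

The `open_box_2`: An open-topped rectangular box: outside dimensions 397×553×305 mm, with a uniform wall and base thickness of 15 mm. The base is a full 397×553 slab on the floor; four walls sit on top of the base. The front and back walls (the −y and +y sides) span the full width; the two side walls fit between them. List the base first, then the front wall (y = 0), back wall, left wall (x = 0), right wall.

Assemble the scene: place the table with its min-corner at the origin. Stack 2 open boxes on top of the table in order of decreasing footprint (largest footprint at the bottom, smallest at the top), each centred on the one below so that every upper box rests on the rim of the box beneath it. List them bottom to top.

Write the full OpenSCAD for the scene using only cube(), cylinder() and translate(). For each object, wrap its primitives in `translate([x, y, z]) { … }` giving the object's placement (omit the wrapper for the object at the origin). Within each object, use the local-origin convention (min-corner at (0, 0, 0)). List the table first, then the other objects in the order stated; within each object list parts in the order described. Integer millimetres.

translate([0, 0, 658]) cube([907, 921, 35]);
translate([85, 85, 0]) cylinder(h = 658, r = 32);
translate([822, 85, 0]) cylinder(h = 658, r = 32);
translate([85, 836, 0]) cylinder(h = 658, r = 32);
translate([822, 836, 0]) cylinder(h = 658, r = 32);
translate([246, 165, 693]) {
  cube([415, 591, 21]);
  translate([0, 0, 21]) cube([415, 21, 168]);
  translate([0, 570, 21]) cube([415, 21, 168]);
  translate([0, 21, 21]) cube([21, 549, 168]);
  translate([394, 21, 21]) cube([21, 549, 168]);
}
translate([255, 184, 882]) {
  cube([397, 553, 15]);
  translate([0, 0, 15]) cube([397, 15, 290]);
  translate([0, 538, 15]) cube([397, 15, 290]);
  translate([0, 15, 15]) cube([15, 523, 290]);
  translate([382, 15, 15]) cube([15, 523, 290]);
}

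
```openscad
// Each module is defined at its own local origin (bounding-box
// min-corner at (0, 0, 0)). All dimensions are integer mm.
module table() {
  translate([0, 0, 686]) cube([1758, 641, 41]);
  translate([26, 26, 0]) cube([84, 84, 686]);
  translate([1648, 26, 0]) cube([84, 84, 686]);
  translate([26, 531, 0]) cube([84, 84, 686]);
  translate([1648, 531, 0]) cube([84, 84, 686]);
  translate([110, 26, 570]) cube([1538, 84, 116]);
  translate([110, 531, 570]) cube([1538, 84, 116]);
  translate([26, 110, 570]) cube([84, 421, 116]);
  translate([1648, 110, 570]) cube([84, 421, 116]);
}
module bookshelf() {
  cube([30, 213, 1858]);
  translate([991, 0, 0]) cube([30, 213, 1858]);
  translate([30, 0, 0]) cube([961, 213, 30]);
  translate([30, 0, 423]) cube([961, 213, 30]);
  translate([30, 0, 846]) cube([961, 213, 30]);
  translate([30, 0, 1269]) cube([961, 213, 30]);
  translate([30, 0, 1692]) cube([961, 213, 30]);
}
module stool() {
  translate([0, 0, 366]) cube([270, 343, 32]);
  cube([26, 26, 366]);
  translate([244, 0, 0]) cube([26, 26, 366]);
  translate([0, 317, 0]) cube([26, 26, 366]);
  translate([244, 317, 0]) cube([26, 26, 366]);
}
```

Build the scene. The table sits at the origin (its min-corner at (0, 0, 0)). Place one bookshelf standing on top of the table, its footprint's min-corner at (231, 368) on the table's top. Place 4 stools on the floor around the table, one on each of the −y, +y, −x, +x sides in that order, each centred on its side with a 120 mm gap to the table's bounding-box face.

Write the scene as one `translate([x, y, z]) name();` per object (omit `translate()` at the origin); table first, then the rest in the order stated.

table();
translate([231, 368, 727]) bookshelf();
translate([744, -463, 0]) stool();
translate([744, 761, 0]) stool();
translate([-390, 149, 0]) stool();
translate([1878, 149, 0]) stool();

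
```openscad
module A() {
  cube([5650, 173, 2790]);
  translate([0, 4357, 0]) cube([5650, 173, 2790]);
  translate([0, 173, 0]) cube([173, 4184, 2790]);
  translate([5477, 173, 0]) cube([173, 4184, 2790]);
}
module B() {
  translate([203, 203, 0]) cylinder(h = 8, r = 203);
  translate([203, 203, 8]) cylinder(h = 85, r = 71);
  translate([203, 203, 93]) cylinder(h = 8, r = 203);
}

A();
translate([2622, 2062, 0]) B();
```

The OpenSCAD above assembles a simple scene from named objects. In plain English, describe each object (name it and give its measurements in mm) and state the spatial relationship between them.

A is a box-shaped house frame (walls only): outside footprint 5650×4530 mm, wall height 2790 mm, wall thickness 173 mm. The two y-facing walls run the full x-width; the two x-facing walls fit between the inner faces of the y-facing walls.

B is a spool: two coaxial disc flanges of radius 203 mm and thickness 8 mm, joined by a core cylinder of radius 71 mm and height 85 mm. The lower flange rests on z = 0 and the three cylinders share a vertical axis.

The spool sits inside the house frame, centred.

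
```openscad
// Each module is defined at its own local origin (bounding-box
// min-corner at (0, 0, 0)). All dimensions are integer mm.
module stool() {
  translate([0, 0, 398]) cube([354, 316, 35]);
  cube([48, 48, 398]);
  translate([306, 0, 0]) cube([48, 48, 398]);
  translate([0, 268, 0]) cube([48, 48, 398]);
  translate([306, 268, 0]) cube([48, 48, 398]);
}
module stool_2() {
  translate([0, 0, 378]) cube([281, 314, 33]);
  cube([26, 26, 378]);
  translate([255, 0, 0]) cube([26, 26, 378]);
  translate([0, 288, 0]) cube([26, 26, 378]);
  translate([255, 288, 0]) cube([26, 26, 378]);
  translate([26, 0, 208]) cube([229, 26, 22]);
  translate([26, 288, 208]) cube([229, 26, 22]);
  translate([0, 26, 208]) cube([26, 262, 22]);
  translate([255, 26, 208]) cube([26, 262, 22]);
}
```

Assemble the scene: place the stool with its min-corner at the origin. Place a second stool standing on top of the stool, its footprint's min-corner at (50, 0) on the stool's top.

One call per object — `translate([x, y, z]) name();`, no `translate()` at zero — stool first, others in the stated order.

stool();
translate([50, 0, 433]) stool_2();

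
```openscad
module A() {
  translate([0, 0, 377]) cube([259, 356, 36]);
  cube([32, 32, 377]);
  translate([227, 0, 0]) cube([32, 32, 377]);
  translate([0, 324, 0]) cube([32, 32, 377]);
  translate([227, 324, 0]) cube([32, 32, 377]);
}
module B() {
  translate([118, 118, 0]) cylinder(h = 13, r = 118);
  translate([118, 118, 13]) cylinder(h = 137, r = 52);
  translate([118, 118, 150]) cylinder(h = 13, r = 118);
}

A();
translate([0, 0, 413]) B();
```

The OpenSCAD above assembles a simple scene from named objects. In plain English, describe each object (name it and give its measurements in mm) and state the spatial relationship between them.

A is a four-legged stool. The seat is a 259×356×36 mm slab whose top surface is at z = 413 mm; four square legs, each 32×32 mm in cross-section, run from the floor (z = 0) to the underside of the seat, each flush with a corner of the seat.

B is a spool: two coaxial disc flanges of radius 118 mm and thickness 13 mm, joined by a core cylinder of radius 52 mm and height 137 mm. The lower flange rests on z = 0 and the three cylinders share a vertical axis.

The spool is on top of the stool.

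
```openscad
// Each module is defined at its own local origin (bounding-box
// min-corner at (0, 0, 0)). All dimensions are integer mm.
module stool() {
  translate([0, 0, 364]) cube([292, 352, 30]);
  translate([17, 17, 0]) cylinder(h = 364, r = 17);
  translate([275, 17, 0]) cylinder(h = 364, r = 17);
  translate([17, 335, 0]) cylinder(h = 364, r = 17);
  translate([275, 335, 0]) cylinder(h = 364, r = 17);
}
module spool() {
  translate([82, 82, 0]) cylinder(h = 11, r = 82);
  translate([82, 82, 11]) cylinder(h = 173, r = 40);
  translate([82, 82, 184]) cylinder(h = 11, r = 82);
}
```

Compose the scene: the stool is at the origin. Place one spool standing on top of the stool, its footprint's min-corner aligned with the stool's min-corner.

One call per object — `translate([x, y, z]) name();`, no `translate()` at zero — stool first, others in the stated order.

stool();
translate([0, 0, 394]) spool();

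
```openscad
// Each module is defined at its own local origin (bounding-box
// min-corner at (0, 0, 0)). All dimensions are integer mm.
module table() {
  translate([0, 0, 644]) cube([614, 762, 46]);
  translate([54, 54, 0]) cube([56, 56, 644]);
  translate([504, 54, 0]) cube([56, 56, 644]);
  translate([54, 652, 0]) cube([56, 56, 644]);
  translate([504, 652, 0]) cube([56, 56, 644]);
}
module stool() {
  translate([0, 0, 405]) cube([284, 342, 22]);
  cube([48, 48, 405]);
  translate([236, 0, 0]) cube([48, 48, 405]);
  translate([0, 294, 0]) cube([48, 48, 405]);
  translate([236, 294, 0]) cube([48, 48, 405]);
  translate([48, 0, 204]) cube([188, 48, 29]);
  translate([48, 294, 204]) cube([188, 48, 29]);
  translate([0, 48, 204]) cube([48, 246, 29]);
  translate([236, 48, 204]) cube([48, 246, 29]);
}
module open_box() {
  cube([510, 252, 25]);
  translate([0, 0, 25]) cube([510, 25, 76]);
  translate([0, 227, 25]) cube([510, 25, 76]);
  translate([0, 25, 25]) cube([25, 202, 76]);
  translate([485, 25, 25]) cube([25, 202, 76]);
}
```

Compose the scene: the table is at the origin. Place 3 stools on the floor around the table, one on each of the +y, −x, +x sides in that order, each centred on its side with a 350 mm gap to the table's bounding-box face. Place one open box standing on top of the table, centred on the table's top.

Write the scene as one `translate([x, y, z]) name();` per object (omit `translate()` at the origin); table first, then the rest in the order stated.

table();
translate([165, 1112, 0]) stool();
translate([-634, 210, 0]) stool();
translate([964, 210, 0]) stool();
translate([52, 255, 690]) open_box();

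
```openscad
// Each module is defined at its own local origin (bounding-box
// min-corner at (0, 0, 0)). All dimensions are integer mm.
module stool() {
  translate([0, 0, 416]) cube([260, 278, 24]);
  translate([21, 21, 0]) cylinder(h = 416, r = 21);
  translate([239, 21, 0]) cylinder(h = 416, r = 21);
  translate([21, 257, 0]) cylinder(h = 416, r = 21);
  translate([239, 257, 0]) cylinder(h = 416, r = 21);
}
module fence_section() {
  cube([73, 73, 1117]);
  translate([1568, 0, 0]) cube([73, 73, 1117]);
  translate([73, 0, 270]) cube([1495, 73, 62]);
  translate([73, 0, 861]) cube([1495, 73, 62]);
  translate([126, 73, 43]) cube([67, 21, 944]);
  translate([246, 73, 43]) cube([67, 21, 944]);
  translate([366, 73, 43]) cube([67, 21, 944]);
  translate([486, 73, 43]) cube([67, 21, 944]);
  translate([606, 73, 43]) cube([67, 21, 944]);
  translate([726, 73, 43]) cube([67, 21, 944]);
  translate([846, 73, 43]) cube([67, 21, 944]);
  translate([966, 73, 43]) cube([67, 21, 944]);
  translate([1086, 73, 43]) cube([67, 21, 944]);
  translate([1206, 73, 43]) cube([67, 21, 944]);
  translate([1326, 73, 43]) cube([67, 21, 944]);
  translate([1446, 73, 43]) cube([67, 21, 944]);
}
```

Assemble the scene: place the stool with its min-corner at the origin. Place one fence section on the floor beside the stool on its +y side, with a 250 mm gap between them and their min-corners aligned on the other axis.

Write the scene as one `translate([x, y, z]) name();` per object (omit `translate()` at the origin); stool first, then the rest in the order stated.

stool();
translate([0, 528, 0]) fence_section();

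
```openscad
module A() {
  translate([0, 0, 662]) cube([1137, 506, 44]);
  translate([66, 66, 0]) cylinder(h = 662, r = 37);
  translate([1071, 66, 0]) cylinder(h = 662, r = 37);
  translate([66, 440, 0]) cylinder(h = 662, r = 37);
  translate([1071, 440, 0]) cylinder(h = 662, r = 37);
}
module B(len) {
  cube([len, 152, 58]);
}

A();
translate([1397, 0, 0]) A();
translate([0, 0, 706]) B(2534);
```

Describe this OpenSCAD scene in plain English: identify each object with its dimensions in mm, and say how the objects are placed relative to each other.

A is a table with a 1137×506 mm rectangular top, 44 mm thick, top surface at z = 706 mm, supported by four round legs of 74 mm diameter, each leg's bounding box inset 29 mm from the nearest pair of top edges, running from the floor.

B is a rectangular beam 2534 mm long (x), 152 mm deep (y), 58 mm thick (z).

The beam spans the tops of two tables placed 260 mm apart, resting at z = 706 mm.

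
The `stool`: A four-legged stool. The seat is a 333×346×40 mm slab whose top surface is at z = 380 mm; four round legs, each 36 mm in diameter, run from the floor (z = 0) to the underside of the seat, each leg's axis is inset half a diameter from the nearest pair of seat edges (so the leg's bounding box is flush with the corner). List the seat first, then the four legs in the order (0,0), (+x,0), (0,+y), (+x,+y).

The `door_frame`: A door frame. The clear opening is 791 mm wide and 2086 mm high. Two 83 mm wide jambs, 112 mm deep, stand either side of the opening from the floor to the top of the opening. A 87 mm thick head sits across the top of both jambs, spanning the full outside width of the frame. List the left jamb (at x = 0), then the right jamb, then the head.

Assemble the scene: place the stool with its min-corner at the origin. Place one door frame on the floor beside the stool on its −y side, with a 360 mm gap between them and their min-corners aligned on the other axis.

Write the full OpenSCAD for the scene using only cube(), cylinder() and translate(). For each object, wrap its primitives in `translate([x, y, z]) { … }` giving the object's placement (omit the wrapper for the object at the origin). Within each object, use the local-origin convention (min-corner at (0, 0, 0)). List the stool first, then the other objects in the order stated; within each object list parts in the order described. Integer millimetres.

translate([0, 0, 340]) cube([333, 346, 40]);
translate([18, 18, 0]) cylinder(h = 340, r = 18);
translate([315, 18, 0]) cylinder(h = 340, r = 18);
translate([18, 328, 0]) cylinder(h = 340, r = 18);
translate([315, 328, 0]) cylinder(h = 340, r = 18);
translate([0, -472, 0]) {
  cube([83, 112, 2086]);
  translate([874, 0, 0]) cube([83, 112, 2086]);
  translate([0, 0, 2086]) cube([957, 112, 87]);
}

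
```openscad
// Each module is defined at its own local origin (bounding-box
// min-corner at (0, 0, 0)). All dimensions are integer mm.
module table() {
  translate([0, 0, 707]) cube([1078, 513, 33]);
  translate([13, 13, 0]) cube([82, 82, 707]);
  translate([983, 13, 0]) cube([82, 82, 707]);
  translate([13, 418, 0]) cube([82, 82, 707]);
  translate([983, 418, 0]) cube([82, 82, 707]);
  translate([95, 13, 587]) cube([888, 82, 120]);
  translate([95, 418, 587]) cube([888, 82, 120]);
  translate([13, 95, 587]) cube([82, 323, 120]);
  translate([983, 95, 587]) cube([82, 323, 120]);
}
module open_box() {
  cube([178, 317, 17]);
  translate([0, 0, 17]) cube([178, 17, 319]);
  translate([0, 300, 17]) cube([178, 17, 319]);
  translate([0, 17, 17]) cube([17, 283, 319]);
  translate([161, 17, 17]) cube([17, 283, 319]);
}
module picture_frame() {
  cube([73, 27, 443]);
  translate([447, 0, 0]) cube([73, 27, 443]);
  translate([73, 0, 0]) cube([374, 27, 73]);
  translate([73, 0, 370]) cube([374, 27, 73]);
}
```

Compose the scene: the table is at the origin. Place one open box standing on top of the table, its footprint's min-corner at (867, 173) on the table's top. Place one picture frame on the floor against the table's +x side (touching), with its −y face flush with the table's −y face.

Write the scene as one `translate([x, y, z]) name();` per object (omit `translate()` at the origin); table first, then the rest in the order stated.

table();
translate([867, 173, 740]) open_box();
translate([1078, 0, 0]) picture_frame();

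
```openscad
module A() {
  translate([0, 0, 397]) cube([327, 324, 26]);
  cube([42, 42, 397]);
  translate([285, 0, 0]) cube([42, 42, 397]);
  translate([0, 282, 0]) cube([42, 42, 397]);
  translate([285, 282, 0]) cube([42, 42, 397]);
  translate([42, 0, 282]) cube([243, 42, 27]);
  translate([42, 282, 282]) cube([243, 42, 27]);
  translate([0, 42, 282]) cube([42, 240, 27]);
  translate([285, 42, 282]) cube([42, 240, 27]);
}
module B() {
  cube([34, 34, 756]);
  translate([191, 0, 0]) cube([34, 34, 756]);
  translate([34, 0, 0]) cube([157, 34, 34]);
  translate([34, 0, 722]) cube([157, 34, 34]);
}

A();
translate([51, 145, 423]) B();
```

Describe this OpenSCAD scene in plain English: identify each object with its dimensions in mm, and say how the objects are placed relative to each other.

A is a four-legged stool. The seat is a 327×324×26 mm slab whose top surface is at z = 423 mm; four square legs, each 42×42 mm in cross-section, run from the floor (z = 0) to the underside of the seat, each flush with a corner of the seat. Four stretchers, 42 mm wide and 27 mm tall, connect adjacent legs with their undersides at z = 282 mm, each running between the inner faces of the legs it joins and aligned with the legs' outer faces on the other axis.

B is a picture frame with a 157×688 mm rectangular opening (x by z) and a uniform 34 mm border on every side. Frame depth is 34 mm along y. It is built from two vertical stiles running the full outside height and two horizontal rails spanning the gap between the stiles.

The picture frame is on top of the stool, centred.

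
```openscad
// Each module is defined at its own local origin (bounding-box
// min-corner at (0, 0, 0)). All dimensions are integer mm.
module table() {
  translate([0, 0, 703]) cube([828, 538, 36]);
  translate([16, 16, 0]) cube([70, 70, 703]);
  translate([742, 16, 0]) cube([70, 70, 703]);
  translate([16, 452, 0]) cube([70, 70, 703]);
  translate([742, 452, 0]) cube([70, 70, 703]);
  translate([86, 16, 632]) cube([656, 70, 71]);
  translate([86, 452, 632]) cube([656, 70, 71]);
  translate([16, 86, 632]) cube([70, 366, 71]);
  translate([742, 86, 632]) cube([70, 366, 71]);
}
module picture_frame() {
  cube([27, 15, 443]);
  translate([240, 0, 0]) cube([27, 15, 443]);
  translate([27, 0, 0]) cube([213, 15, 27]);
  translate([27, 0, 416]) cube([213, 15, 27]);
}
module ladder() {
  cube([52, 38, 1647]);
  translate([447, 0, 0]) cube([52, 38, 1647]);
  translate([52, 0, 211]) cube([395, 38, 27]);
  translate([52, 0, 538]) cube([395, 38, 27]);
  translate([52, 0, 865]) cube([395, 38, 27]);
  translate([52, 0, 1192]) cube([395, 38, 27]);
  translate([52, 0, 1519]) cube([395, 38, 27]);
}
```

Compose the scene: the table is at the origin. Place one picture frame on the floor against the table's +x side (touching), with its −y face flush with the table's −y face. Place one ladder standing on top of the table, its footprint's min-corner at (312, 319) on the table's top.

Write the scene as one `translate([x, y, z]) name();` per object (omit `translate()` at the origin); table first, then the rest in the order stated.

table();
translate([828, 0, 0]) picture_frame();
translate([312, 319, 739]) ladder();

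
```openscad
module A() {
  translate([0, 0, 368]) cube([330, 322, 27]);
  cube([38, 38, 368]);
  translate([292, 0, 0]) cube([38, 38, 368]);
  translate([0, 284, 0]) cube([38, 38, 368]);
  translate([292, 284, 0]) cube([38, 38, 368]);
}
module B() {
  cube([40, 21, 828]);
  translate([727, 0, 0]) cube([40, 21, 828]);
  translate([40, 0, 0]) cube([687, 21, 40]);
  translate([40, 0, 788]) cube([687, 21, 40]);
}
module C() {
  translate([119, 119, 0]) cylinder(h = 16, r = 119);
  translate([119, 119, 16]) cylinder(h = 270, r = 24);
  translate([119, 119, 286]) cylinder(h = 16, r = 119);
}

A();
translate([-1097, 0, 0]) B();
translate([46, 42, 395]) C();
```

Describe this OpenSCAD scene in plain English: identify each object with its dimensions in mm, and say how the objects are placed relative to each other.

A is a four-legged stool. The seat is a 330×322×27 mm slab whose top surface is at z = 395 mm; four square legs, each 38×38 mm in cross-section, run from the floor (z = 0) to the underside of the seat, each flush with a corner of the seat.

B is a picture frame with a 687×748 mm rectangular opening (x by z) and a uniform 40 mm border on every side. Frame depth is 21 mm along y. It is built from two vertical stiles running the full outside height and two horizontal rails spanning the gap between the stiles.

C is a spool: two coaxial disc flanges of radius 119 mm and thickness 16 mm, joined by a core cylinder of radius 24 mm and height 270 mm. The lower flange rests on z = 0 and the three cylinders share a vertical axis.

The picture frame is on the floor beside the stool on its −x side. The spool is on top of the stool, centred.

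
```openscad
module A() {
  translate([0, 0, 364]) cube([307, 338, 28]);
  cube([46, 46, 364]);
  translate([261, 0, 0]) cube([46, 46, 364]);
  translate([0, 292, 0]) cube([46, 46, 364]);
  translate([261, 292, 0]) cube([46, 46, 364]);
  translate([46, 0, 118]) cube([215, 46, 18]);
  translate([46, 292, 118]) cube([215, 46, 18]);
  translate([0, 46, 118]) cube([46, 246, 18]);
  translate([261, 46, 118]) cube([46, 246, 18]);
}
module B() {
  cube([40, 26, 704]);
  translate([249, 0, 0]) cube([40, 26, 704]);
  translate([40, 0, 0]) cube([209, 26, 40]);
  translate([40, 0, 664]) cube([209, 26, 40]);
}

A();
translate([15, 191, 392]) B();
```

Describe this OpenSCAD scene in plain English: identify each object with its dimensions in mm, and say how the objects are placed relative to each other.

A is a four-legged stool. The seat is 307×338 mm, 28 mm thick, top at z = 392 mm. It stands on four square legs, each 46×46 mm in cross-section, from z = 0 to the seat underside, each flush with a corner of the seat. Four stretchers, 46 mm wide and 18 mm tall, connect adjacent legs with their undersides at z = 118 mm, each running between the inner faces of the legs it joins and aligned with the legs' outer faces on the other axis.

B is a picture frame with a 209×624 mm rectangular opening (x by z) and a uniform 40 mm border on every side. Frame depth is 26 mm along y. It is built from two vertical stiles running the full outside height and two horizontal rails spanning the gap between the stiles.

The picture frame is on top of the stool.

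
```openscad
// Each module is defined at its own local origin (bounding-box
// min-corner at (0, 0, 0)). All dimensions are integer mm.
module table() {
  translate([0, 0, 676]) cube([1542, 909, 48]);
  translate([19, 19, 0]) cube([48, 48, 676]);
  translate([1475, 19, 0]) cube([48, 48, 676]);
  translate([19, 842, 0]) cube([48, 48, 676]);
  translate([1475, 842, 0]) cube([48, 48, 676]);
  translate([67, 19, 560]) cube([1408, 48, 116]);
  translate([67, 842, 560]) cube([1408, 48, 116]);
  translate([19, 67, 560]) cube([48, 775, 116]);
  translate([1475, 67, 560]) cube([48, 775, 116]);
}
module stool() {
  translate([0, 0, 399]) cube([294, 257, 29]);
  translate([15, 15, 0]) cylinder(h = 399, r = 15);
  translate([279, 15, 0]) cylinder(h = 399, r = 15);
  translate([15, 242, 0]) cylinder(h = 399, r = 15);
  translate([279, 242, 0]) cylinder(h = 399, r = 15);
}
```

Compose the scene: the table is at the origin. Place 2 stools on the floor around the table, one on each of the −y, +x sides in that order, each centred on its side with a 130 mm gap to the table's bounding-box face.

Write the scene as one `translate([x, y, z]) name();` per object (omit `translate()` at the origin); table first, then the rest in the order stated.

table();
translate([624, -387, 0]) stool();
translate([1672, 326, 0]) stool();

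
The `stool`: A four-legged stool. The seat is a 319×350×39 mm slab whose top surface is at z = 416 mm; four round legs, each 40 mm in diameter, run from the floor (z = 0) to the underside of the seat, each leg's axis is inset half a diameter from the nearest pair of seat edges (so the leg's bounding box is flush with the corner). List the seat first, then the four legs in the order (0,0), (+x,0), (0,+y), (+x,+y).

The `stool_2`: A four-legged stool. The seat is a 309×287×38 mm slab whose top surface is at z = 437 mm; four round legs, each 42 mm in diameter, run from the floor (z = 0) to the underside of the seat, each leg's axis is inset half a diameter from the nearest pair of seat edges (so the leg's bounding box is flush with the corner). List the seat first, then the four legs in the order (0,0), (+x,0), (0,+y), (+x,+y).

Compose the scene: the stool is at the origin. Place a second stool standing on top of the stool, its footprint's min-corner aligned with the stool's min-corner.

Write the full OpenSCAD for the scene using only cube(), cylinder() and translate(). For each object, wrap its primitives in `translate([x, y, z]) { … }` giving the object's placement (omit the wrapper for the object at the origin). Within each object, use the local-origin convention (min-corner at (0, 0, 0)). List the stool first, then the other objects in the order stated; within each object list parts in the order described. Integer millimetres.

translate([0, 0, 377]) cube([319, 350, 39]);
translate([20, 20, 0]) cylinder(h = 377, r = 20);
translate([299, 20, 0]) cylinder(h = 377, r = 20);
translate([20, 330, 0]) cylinder(h = 377, r = 20);
translate([299, 330, 0]) cylinder(h = 377, r = 20);
translate([0, 0, 416]) {
  translate([0, 0, 399]) cube([309, 287, 38]);
  translate([21, 21, 0]) cylinder(h = 399, r = 21);
  translate([288, 21, 0]) cylinder(h = 399, r = 21);
  translate([21, 266, 0]) cylinder(h = 399, r = 21);
  translate([288, 266, 0]) cylinder(h = 399, r = 21);
}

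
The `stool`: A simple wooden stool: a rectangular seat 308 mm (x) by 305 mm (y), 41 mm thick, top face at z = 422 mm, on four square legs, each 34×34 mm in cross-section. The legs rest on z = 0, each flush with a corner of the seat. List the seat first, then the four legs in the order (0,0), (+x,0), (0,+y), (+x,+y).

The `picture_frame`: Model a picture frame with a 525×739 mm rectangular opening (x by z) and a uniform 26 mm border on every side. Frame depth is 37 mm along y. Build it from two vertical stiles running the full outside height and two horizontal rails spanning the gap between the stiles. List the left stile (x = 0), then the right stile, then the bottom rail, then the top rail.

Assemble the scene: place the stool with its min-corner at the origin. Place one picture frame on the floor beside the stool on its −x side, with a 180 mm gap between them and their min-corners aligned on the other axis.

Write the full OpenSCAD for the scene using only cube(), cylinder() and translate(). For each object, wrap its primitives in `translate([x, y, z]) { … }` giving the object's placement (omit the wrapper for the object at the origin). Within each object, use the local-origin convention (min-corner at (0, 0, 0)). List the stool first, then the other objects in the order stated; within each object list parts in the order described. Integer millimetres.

translate([0, 0, 381]) cube([308, 305, 41]);
cube([34, 34, 381]);
translate([274, 0, 0]) cube([34, 34, 381]);
translate([0, 271, 0]) cube([34, 34, 381]);
translate([274, 271, 0]) cube([34, 34, 381]);
translate([-757, 0, 0]) {
  cube([26, 37, 791]);
  translate([551, 0, 0]) cube([26, 37, 791]);
  translate([26, 0, 0]) cube([525, 37, 26]);
  translate([26, 0, 765]) cube([525, 37, 26]);
}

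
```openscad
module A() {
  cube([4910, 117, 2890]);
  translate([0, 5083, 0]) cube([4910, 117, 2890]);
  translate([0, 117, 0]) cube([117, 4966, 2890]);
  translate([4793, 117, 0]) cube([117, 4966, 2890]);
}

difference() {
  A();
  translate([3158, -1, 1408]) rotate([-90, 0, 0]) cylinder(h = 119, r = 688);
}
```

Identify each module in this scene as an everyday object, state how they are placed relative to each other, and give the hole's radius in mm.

A is a house frame. The house frame has a circular hole through its front wall. The hole's radius is 688 mm.

The subtracted cylinder has r = 688 mm.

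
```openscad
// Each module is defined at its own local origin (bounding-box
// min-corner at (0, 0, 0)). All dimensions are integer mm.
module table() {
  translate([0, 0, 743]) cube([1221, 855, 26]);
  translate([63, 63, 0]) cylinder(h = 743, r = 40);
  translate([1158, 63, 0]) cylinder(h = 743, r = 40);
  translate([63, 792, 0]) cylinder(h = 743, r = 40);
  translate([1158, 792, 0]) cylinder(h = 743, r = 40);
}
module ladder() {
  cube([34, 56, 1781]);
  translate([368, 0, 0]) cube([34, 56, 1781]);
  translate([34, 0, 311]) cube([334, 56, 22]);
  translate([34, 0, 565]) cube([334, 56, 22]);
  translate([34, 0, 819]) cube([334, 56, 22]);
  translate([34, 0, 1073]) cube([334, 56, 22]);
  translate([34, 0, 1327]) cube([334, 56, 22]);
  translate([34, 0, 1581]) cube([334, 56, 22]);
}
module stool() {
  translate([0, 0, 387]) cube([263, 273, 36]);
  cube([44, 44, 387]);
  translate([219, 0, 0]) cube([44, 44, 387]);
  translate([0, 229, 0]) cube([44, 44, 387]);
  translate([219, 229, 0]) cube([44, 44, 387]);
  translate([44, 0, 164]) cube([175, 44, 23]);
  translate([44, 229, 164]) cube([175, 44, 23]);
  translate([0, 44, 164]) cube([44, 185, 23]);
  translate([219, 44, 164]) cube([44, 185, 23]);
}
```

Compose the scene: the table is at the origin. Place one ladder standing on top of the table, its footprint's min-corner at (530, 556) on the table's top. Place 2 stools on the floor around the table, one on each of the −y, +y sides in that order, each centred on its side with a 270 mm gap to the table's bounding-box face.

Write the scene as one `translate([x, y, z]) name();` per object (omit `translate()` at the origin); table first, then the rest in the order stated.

table();
translate([530, 556, 769]) ladder();
translate([479, -543, 0]) stool();
translate([479, 1125, 0]) stool();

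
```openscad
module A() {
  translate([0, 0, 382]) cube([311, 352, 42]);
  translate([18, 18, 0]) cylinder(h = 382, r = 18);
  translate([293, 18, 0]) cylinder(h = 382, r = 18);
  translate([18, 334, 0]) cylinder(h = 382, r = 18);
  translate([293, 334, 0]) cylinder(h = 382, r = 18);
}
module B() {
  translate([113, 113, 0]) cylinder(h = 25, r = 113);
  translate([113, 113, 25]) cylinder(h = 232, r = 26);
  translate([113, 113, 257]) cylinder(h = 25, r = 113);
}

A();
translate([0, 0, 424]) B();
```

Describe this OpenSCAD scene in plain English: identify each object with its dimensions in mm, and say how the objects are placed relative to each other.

A is a four-legged stool. The seat is a 311×352×42 mm slab whose top surface is at z = 424 mm; four round legs, each 36 mm in diameter, run from the floor (z = 0) to the underside of the seat, each leg's axis is inset half a diameter from the nearest pair of seat edges (so the leg's bounding box is flush with the corner).

B is a spool: two coaxial disc flanges of radius 113 mm and thickness 25 mm, joined by a core cylinder of radius 26 mm and height 232 mm. The lower flange rests on z = 0 and the three cylinders share a vertical axis.

The spool is on top of the stool.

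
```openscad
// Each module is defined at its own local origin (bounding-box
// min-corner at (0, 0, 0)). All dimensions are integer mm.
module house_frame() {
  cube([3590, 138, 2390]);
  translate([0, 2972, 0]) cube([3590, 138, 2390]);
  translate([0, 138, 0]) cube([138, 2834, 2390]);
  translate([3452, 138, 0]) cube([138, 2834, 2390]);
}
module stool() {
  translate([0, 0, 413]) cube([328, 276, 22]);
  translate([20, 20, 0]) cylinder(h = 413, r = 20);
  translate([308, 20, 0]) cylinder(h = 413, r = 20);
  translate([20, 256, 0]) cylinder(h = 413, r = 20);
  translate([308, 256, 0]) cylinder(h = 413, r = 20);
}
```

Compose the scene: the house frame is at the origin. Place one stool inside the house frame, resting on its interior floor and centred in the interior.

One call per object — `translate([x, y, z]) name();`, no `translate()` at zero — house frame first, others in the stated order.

house_frame();
translate([1631, 1417, 0]) stool();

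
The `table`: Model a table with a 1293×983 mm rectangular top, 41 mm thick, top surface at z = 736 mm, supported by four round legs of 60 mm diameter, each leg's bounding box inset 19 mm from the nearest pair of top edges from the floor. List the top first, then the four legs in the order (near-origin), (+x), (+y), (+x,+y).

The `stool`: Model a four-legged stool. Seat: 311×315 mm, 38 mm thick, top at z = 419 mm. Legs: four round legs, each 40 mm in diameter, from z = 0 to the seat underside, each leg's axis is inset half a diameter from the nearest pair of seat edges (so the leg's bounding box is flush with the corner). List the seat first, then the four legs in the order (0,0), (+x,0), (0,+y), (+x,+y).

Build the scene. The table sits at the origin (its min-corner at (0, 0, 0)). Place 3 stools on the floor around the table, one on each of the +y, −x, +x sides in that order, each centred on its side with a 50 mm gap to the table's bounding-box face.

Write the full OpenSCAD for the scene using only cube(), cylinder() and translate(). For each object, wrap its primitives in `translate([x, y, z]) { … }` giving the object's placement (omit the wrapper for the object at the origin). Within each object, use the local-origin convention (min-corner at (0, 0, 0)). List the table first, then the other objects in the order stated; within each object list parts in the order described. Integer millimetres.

translate([0, 0, 695]) cube([1293, 983, 41]);
translate([49, 49, 0]) cylinder(h = 695, r = 30);
translate([1244, 49, 0]) cylinder(h = 695, r = 30);
translate([49, 934, 0]) cylinder(h = 695, r = 30);
translate([1244, 934, 0]) cylinder(h = 695, r = 30);
translate([491, 1033, 0]) {
  translate([0, 0, 381]) cube([311, 315, 38]);
  translate([20, 20, 0]) cylinder(h = 381, r = 20);
  translate([291, 20, 0]) cylinder(h = 381, r = 20);
  translate([20, 295, 0]) cylinder(h = 381, r = 20);
  translate([291, 295, 0]) cylinder(h = 381, r = 20);
}
translate([-361, 334, 0]) {
  translate([0, 0, 381]) cube([311, 315, 38]);
  translate([20, 20, 0]) cylinder(h = 381, r = 20);
  translate([291, 20, 0]) cylinder(h = 381, r = 20);
  translate([20, 295, 0]) cylinder(h = 381, r = 20);
  translate([291, 295, 0]) cylinder(h = 381, r = 20);
}
translate([1343, 334, 0]) {
  translate([0, 0, 381]) cube([311, 315, 38]);
  translate([20, 20, 0]) cylinder(h = 381, r = 20);
  translate([291, 20, 0]) cylinder(h = 381, r = 20);
  translate([20, 295, 0]) cylinder(h = 381, r = 20);
  translate([291, 295, 0]) cylinder(h = 381, r = 20);
}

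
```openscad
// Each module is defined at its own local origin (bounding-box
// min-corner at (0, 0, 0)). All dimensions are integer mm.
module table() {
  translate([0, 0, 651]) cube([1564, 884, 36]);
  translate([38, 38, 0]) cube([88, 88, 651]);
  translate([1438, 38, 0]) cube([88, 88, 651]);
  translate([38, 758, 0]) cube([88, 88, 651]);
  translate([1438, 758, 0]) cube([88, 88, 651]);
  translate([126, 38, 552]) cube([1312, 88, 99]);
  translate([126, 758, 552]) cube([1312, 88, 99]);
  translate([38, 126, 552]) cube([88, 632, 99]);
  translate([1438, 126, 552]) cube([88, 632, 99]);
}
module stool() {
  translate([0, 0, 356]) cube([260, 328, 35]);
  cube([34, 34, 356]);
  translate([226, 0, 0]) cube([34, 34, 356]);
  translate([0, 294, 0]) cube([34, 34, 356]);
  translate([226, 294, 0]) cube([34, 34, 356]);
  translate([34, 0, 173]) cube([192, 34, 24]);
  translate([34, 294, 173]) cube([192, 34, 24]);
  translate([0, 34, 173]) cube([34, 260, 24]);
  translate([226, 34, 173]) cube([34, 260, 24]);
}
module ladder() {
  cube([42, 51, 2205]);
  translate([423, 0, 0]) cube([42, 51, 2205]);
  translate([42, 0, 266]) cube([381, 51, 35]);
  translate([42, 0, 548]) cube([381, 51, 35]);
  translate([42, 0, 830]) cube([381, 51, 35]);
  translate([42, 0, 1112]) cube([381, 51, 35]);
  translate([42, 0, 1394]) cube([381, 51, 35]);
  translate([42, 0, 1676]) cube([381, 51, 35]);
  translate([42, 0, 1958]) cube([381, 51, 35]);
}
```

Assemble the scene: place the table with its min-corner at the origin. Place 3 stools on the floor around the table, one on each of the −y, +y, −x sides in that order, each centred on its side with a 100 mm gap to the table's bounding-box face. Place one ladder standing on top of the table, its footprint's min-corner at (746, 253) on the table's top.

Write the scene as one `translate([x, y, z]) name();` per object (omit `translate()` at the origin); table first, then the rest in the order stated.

table();
translate([652, -428, 0]) stool();
translate([652, 984, 0]) stool();
translate([-360, 278, 0]) stool();
translate([746, 253, 687]) ladder();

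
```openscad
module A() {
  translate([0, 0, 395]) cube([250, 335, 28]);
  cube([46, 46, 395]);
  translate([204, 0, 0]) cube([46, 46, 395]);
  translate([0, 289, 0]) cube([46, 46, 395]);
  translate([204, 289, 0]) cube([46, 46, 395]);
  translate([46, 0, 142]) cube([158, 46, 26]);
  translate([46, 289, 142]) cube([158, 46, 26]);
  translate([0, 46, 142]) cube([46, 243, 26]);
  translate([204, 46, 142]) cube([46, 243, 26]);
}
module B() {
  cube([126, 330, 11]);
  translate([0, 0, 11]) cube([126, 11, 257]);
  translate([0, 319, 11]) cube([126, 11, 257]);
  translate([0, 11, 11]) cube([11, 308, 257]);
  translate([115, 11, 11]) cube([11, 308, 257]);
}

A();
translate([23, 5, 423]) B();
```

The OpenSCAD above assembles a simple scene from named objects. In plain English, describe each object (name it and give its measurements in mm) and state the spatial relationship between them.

A is a four-legged stool. The seat is 250×335 mm, 28 mm thick, top at z = 423 mm. It stands on four square legs, each 46×46 mm in cross-section, from z = 0 to the seat underside, each flush with a corner of the seat. Four stretchers, 46 mm wide and 26 mm tall, connect adjacent legs with their undersides at z = 142 mm, each running between the inner faces of the legs it joins and aligned with the legs' outer faces on the other axis.

B is an open storage box with external size 126×330×268 mm and wall thickness 11 mm (the base is also 11 mm thick). The base covers the whole footprint; the four walls stand on the base, with the y-facing walls full-width and the x-facing walls fitting between their inner faces.

The open box is on top of the stool.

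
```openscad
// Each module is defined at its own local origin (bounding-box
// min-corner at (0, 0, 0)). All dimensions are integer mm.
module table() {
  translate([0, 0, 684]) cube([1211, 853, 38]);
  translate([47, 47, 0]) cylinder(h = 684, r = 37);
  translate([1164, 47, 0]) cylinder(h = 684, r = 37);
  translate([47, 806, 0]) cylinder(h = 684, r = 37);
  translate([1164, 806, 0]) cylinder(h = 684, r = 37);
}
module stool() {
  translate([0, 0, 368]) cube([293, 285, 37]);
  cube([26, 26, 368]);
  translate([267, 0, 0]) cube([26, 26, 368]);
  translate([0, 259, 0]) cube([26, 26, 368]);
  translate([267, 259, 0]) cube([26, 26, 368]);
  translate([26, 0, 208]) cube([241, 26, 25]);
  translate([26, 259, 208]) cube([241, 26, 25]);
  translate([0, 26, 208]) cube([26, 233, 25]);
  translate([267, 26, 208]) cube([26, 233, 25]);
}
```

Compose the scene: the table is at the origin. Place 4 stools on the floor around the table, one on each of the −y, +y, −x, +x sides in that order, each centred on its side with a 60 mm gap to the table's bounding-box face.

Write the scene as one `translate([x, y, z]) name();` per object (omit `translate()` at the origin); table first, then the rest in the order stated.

table();
translate([459, -345, 0]) stool();
translate([459, 913, 0]) stool();
translate([-353, 284, 0]) stool();
translate([1271, 284, 0]) stool();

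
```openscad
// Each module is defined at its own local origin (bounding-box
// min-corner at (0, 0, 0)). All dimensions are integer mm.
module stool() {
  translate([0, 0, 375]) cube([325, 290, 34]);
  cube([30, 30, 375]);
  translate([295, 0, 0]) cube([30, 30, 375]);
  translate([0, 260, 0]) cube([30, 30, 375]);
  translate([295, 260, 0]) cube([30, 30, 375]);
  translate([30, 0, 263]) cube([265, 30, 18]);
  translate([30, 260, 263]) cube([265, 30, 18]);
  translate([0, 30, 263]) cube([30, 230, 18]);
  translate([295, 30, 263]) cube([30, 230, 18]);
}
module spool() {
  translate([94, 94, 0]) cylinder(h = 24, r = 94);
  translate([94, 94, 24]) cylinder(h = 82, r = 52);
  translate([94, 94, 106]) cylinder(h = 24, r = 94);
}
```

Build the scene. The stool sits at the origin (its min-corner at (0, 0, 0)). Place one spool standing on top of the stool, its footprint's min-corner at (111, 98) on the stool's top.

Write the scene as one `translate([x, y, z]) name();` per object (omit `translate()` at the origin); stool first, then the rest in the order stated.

stool();
translate([111, 98, 409]) spool();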